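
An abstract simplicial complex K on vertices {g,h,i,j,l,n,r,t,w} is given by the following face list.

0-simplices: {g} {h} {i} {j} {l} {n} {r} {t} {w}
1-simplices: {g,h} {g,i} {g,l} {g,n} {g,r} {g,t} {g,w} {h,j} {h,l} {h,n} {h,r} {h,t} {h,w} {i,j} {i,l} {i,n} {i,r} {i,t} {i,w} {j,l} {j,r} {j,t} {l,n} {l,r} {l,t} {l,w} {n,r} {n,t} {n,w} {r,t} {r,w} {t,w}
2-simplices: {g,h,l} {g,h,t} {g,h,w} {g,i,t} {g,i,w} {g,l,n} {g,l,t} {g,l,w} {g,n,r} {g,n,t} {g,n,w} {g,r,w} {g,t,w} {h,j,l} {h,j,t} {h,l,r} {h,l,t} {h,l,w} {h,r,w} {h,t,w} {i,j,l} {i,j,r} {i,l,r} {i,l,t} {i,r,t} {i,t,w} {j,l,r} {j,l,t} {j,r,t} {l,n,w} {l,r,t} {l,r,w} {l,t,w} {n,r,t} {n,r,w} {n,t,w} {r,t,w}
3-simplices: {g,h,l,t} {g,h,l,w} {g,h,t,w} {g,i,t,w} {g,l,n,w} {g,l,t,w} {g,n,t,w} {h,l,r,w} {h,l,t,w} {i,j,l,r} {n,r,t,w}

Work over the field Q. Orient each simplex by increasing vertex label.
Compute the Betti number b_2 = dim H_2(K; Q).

b_2=5

n_0=9 n_1=32 n_2=37 n_3=11  [Q]
∂1: piv[gh,gi,gl,gn,gr,gt,gw,hj] rk=8  ker:hl,hn,hr,ht,hw,ij,il,in,ir,it,iw,jl,jr,jt,ln,lr,lt,lw,nr,nt,nw,rt,rw,tw
∂2: piv[ghl,ght,ghw,git,giw,gln,glt,glw,gnr,gnt,gnw,grw,gtw,hjl,hjt,hlr,hrw,ijl,ijr,ilr,ilt,irt] rk=22  ker:hlt,hlw,htw,itw,jlr,jlt,jrt,lnw,lrt,lrw,ltw,nrt,nrw,ntw,rtw
∂3: piv[ghlt,ghlw,ghtw,gitw,glnw,gltw,gntw,hlrw,ijlr,nrtw] rk=10  ker:hltw
b_2=(37−22)−10=5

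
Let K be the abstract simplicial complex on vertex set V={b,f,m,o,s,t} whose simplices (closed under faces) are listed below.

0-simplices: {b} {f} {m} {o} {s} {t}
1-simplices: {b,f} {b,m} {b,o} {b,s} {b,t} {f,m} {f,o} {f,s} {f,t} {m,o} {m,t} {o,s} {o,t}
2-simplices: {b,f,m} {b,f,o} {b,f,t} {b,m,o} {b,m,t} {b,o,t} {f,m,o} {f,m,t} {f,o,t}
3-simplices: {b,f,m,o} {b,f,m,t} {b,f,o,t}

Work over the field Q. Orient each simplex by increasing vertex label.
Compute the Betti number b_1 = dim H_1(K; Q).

b_1=2

n_0=6 n_1=13 n_2=9 n_3=3  [Q]
∂1: piv[bf,bm,bo,bs,bt] rk=5  ker:fm,fo,fs,ft,mo,mt,os,ot
∂2: piv[bfm,bfo,bft,bmo,bmt,bot] rk=6  ker:fmo,fmt,fot
∂3: piv[bfmo,bfmt,bfot] rk=3
b_1=(13−5)−6=2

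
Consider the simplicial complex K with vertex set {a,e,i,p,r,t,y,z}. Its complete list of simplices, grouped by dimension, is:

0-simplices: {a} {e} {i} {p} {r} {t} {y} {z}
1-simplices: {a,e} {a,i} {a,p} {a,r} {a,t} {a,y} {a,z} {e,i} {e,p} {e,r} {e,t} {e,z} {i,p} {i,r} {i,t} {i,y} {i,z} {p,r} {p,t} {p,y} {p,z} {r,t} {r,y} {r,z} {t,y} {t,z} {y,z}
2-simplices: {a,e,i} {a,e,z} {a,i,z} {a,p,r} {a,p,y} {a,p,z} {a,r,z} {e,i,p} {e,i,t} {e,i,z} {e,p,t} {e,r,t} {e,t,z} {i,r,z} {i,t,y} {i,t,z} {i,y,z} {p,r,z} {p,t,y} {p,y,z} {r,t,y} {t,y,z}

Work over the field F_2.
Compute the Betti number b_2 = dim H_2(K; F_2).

n_0=8 n_1=27 n_2=22  [Z2]
∂1: piv[ae,ai,ap,ar,at,ay,az] rk=7  ker:ei,ep,er,et,ez,ip,ir,it,iy,iz,pr,pt,py,pz,rt,ry,rz,ty,tz,yz
∂2: piv[aei,aez,aiz,apr,apy,apz,arz,eip,eit,ept,ert,etz,irz,ity,iyz,pty,pyz,rty] rk=18  ker:eiz,itz,prz,tyz
b_2=(22−18)−0=4

b_2=4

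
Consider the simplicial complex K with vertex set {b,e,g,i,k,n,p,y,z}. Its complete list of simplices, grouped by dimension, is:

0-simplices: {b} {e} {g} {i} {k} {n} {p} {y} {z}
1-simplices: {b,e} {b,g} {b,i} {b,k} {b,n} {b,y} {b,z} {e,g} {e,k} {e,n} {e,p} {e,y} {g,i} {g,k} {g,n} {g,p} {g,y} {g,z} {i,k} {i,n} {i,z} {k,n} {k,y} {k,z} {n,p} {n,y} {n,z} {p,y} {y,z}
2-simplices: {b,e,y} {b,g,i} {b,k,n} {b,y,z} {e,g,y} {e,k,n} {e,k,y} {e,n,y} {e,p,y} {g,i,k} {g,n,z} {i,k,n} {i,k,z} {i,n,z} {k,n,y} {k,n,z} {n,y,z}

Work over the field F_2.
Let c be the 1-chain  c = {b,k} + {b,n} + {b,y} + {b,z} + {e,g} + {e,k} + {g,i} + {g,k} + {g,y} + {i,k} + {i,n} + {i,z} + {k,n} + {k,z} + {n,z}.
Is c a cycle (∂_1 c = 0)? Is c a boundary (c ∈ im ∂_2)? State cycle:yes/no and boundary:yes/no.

n_0=9 n_1=29 n_2=17  [Z2]
∂1: piv[be,bg,bi,bk,bn,by,bz,ep] rk=8  ker:eg,ek,en,ey,gi,gk,gn,gp,gy,gz,ik,in,iz,kn,ky,kz,np,ny,nz,py,yz
∂2: piv[bey,bgi,bkn,byz,egy,ekn,eky,eny,epy,gik,gnz,ikn,ikz,inz,nyz] rk=15  ker:kny,knz
∂1c = 0
c vs im∂2: reduces to 0 ⇒ boundary

cycle:yes boundary:yes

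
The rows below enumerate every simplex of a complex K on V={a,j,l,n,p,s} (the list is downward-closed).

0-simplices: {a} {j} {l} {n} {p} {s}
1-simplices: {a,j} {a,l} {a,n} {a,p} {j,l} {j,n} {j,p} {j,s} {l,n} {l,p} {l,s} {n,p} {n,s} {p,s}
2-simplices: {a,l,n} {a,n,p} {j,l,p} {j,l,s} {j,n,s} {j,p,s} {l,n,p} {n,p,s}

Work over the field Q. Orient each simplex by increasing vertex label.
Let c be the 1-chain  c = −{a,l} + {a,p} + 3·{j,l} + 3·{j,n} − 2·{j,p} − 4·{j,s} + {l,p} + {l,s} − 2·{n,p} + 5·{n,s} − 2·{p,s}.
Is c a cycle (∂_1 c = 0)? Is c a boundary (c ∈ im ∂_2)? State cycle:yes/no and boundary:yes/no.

n_0=6 n_1=14 n_2=8  [Q]
∂1: piv[aj,al,an,ap,js] rk=5  ker:jl,jn,jp,ln,lp,ls,np,ns,ps
∂2: piv[aln,anp,jlp,jls,jns,jps,lnp,nps] rk=8
∂1c = 0
c vs im∂2: reduces to 0 ⇒ boundary

cycle:yes boundary:yes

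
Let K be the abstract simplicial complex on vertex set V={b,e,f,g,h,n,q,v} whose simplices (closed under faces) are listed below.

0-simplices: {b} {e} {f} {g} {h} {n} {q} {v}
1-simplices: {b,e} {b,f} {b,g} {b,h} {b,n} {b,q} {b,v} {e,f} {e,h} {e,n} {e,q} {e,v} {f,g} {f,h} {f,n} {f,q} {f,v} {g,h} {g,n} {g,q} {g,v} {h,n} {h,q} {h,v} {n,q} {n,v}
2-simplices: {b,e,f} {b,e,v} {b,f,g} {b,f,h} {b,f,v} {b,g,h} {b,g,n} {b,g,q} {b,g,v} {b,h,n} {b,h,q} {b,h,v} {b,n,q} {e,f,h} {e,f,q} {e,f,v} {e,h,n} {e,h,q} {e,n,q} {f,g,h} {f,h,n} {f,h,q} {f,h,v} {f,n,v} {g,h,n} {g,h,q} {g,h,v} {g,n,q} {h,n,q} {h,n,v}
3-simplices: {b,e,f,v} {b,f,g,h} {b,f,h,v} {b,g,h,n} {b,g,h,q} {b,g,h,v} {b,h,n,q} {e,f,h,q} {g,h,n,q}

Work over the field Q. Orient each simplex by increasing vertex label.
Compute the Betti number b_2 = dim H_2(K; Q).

b_2=2

n_0=8 n_1=26 n_2=30 n_3=9  [Q]
∂1: piv[be,bf,bg,bh,bn,bq,bv] rk=7  ker:ef,eh,en,eq,ev,fg,fh,fn,fq,fv,gh,gn,gq,gv,hn,hq,hv,nq,nv
∂2: piv[bef,bev,bfg,bfh,bfv,bgh,bgn,bgq,bgv,bhn,bhq,bhv,bnq,efh,efq,ehn,ehq,fhn,fnv] rk=19  ker:efv,enq,fgh,fhq,fhv,ghn,ghq,ghv,gnq,hnq,hnv
∂3: piv[befv,bfgh,bfhv,bghn,bghq,bghv,bhnq,efhq,ghnq] rk=9
b_2=(30−19)−9=2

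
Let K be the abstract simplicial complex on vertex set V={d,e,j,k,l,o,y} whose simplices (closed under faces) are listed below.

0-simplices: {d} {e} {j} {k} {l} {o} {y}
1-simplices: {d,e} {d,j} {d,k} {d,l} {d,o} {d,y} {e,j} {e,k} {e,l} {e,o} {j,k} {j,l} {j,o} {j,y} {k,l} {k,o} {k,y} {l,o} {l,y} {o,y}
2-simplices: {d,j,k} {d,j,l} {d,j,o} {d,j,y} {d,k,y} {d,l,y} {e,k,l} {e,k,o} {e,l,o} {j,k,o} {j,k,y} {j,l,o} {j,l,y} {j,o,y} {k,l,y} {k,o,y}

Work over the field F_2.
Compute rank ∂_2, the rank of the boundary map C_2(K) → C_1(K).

n_0=7 n_1=20 n_2=16  [Z2]
∂1: piv[de,dj,dk,dl,do,dy] rk=6  ker:ej,ek,el,eo,jk,jl,jo,jy,kl,ko,ky,lo,ly,oy
∂2: piv[djk,djl,djo,djy,dky,dly,ekl,eko,elo,jko,jlo,joy] rk=12  ker:jky,jly,kly,koy
rk∂_2=12

rank∂_2=12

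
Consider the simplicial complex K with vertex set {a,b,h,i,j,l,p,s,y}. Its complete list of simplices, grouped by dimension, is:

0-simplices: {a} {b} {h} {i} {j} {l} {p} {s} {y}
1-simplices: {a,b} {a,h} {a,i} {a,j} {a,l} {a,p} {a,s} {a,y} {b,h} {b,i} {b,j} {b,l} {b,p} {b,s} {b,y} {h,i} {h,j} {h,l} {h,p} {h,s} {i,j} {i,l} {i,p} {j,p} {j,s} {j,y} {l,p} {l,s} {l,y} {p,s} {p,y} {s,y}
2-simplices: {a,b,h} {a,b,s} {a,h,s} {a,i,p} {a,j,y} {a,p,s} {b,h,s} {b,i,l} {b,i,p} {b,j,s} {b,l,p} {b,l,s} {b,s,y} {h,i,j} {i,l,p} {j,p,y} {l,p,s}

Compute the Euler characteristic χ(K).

χ(K)=-6

n_0=9 n_1=32 n_2=17
χ=+9−32+17=-6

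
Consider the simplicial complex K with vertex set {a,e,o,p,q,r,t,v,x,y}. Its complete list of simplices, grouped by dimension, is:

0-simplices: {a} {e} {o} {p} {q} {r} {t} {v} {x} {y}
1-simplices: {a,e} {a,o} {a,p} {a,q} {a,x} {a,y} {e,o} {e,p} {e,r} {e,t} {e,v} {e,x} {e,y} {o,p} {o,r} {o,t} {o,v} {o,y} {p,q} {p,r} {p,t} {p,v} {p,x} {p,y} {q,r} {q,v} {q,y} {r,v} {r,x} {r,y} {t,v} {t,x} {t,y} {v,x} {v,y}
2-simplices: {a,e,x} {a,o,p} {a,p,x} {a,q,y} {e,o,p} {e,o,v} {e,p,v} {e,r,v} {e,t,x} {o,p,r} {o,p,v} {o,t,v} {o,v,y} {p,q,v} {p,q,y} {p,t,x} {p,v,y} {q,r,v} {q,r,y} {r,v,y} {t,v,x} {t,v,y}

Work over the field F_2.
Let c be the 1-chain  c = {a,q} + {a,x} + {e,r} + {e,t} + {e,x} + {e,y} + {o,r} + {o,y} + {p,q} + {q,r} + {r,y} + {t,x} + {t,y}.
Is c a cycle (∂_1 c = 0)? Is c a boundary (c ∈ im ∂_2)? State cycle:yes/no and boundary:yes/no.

n_0=10 n_1=35 n_2=22  [Z2]
∂1: piv[ae,ao,ap,aq,ax,ay,er,et,ev] rk=9  ker:eo,ep,ex,ey,op,or,ot,ov,oy,pq,pr,pt,pv,px,py,qr,qv,qy,rv,rx,ry,tv,tx,ty,vx,vy
∂2: piv[aex,aop,apx,aqy,eop,eov,epv,erv,etx,opr,otv,ovy,pqv,pqy,ptx,pvy,qrv,qry,tvx,tvy] rk=20  ker:opv,rvy
∂1c = {p} + {q} + {t} + {x}

cycle:no boundary:no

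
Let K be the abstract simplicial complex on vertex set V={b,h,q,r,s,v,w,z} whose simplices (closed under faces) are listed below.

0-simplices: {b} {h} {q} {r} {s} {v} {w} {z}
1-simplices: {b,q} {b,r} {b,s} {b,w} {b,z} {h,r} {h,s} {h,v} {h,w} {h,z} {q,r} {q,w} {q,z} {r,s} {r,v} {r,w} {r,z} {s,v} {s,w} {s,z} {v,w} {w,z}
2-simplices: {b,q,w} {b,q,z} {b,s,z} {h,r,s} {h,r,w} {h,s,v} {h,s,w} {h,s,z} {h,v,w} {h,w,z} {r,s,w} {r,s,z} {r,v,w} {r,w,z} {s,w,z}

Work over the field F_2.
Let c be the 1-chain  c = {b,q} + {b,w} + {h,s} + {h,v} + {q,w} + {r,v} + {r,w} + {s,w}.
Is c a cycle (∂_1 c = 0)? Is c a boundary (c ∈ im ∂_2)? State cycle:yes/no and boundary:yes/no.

cycle:yes boundary:yes

n_0=8 n_1=22 n_2=15  [Z2]
∂1: piv[bq,br,bs,bw,bz,hr,hv] rk=7  ker:hs,hw,hz,qr,qw,qz,rs,rv,rw,rz,sv,sw,sz,vw,wz
∂2: piv[bqw,bqz,bsz,hrs,hrw,hsv,hsw,hsz,hvw,hwz,rsz,rvw] rk=12  ker:rsw,rwz,swz
∂1c = 0
c vs im∂2: reduces to 0 ⇒ boundary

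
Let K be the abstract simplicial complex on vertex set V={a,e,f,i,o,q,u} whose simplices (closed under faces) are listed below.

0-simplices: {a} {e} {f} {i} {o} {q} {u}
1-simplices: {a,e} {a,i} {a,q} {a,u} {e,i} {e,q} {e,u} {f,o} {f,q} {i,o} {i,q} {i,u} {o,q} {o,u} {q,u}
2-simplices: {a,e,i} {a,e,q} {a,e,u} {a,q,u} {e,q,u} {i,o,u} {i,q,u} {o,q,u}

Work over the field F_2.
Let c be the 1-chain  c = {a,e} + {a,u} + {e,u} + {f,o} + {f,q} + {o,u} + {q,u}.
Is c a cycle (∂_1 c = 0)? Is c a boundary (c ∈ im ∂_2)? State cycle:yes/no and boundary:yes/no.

n_0=7 n_1=15 n_2=8  [Z2]
∂1: piv[ae,ai,aq,au,fo,fq] rk=6  ker:ei,eq,eu,io,iq,iu,oq,ou,qu
∂2: piv[aei,aeq,aeu,aqu,iou,iqu,oqu] rk=7  ker:equ
∂1c = 0
c vs im∂2: residual ≠ 0 ⇒ not boundary

cycle:yes boundary:no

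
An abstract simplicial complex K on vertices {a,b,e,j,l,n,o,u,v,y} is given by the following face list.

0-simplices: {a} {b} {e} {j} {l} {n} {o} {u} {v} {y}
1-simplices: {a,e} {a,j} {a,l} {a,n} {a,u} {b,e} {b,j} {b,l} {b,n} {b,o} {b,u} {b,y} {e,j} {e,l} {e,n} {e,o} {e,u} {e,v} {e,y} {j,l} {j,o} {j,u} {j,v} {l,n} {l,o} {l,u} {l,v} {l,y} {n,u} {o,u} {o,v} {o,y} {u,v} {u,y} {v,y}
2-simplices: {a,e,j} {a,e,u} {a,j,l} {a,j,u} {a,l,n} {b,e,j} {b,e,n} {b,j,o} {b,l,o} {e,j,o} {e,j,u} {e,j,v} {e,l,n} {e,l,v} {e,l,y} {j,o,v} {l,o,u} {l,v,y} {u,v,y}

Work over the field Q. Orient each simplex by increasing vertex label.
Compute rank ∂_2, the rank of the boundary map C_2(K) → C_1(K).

rank∂_2=18

n_0=10 n_1=35 n_2=19  [Q]
∂1: piv[ae,aj,al,an,au,be,bo,by,ev] rk=9  ker:bj,bl,bn,bu,ej,el,en,eo,eu,ey,jl,jo,ju,jv,ln,lo,lu,lv,ly,nu,ou,ov,oy,uv,uy,vy
∂2: piv[aej,aeu,ajl,aju,aln,bej,ben,bjo,blo,ejo,ejv,eln,elv,ely,jov,lou,lvy,uvy] rk=18  ker:eju
rk∂_2=18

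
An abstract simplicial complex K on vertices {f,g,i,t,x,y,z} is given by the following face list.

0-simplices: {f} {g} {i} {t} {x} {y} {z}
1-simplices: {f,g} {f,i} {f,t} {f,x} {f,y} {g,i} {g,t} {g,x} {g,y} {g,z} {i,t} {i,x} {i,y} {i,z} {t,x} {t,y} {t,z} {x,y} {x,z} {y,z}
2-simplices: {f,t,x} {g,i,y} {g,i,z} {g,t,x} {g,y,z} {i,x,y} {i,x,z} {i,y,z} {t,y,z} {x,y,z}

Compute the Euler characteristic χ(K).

χ(K)=-3

n_0=7 n_1=20 n_2=10
χ=+7−20+10=-3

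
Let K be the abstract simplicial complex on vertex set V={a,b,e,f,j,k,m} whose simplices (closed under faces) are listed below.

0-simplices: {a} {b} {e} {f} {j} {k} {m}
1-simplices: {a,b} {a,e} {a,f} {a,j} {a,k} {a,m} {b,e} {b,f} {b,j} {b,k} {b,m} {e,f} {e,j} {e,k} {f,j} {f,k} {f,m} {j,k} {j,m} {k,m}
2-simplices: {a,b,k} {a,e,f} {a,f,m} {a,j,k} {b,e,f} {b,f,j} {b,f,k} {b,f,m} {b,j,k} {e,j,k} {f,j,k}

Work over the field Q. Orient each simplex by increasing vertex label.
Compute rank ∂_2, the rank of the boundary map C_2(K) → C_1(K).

n_0=7 n_1=20 n_2=11  [Q]
∂1: piv[ab,ae,af,aj,ak,am] rk=6  ker:be,bf,bj,bk,bm,ef,ej,ek,fj,fk,fm,jk,jm,km
∂2: piv[abk,aef,afm,ajk,bef,bfj,bfk,bfm,bjk,ejk] rk=10  ker:fjk
rk∂_2=10

rank∂_2=10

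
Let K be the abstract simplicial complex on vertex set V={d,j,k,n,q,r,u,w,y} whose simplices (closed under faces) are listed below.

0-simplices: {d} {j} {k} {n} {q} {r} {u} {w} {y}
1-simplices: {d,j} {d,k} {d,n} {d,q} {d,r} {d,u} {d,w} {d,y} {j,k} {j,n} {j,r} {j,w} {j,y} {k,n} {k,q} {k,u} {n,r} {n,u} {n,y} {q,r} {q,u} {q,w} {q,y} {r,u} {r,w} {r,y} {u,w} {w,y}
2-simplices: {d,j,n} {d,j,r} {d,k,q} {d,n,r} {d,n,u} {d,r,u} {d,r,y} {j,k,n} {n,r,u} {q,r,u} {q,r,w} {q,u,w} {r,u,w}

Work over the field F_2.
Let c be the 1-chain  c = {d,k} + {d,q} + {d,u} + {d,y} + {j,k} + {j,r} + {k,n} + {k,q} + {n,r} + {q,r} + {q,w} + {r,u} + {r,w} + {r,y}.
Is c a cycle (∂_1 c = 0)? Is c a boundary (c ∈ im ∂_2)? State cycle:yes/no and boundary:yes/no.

n_0=9 n_1=28 n_2=13  [Z2]
∂1: piv[dj,dk,dn,dq,dr,du,dw,dy] rk=8  ker:jk,jn,jr,jw,jy,kn,kq,ku,nr,nu,ny,qr,qu,qw,qy,ru,rw,ry,uw,wy
∂2: piv[djn,djr,dkq,dnr,dnu,dru,dry,jkn,qru,qrw,quw] rk=11  ker:nru,ruw
∂1c = 0
c vs im∂2: reduces to 0 ⇒ boundary

cycle:yes boundary:yes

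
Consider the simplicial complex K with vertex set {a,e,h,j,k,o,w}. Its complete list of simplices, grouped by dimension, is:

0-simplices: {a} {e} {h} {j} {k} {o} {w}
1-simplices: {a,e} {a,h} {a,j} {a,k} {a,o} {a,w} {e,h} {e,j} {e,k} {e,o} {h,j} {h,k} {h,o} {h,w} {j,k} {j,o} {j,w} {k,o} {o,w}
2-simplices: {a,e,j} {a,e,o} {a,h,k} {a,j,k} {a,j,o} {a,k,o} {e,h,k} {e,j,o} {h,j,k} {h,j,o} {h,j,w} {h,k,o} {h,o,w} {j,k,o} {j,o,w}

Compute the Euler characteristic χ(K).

χ(K)=3

n_0=7 n_1=19 n_2=15
χ=+7−19+15=3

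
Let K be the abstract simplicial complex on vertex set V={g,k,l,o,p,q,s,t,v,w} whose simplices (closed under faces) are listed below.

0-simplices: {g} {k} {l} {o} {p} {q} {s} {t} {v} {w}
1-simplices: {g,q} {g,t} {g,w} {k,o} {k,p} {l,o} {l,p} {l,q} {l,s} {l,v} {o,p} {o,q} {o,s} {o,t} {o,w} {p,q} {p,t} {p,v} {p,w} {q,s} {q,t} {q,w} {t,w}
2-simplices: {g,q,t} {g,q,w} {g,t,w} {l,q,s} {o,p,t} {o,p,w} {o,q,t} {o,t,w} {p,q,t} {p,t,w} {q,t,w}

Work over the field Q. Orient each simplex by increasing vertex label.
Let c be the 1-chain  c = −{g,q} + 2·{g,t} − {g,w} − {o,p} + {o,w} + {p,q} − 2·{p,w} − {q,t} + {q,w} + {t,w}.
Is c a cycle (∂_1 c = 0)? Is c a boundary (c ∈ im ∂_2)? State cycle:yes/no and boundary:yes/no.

cycle:yes boundary:yes

n_0=10 n_1=23 n_2=11  [Q]
∂1: piv[gq,gt,gw,ko,kp,lo,lq,ls,lv] rk=9  ker:lp,op,oq,os,ot,ow,pq,pt,pv,pw,qs,qt,qw,tw
∂2: piv[gqt,gqw,gtw,lqs,opt,opw,oqt,otw,pqt] rk=9  ker:ptw,qtw
∂1c = 0
c vs im∂2: reduces to 0 ⇒ boundary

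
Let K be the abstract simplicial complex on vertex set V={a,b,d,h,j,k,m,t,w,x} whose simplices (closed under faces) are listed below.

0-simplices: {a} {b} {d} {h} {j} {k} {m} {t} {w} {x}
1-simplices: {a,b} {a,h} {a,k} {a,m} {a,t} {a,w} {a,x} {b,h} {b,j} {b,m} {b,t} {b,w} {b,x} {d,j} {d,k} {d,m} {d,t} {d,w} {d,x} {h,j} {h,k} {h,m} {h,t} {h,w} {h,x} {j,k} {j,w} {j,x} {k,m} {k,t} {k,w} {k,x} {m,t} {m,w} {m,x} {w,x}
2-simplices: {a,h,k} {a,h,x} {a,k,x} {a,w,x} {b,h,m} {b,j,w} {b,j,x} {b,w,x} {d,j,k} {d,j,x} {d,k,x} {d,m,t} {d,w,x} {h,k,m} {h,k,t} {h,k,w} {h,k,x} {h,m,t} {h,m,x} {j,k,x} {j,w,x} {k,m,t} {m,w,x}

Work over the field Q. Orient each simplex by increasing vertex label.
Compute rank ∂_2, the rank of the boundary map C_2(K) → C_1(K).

n_0=10 n_1=36 n_2=23  [Q]
∂1: piv[ab,ah,ak,am,at,aw,ax,bj,dj] rk=9  ker:bh,bm,bt,bw,bx,dk,dm,dt,dw,dx,hj,hk,hm,ht,hw,hx,jk,jw,jx,km,kt,kw,kx,mt,mw,mx,wx
∂2: piv[ahk,ahx,akx,awx,bhm,bjw,bjx,bwx,djk,djx,dkx,dmt,dwx,hkm,hkt,hkw,hmt,hmx,mwx] rk=19  ker:hkx,jkx,jwx,kmt
rk∂_2=19

rank∂_2=19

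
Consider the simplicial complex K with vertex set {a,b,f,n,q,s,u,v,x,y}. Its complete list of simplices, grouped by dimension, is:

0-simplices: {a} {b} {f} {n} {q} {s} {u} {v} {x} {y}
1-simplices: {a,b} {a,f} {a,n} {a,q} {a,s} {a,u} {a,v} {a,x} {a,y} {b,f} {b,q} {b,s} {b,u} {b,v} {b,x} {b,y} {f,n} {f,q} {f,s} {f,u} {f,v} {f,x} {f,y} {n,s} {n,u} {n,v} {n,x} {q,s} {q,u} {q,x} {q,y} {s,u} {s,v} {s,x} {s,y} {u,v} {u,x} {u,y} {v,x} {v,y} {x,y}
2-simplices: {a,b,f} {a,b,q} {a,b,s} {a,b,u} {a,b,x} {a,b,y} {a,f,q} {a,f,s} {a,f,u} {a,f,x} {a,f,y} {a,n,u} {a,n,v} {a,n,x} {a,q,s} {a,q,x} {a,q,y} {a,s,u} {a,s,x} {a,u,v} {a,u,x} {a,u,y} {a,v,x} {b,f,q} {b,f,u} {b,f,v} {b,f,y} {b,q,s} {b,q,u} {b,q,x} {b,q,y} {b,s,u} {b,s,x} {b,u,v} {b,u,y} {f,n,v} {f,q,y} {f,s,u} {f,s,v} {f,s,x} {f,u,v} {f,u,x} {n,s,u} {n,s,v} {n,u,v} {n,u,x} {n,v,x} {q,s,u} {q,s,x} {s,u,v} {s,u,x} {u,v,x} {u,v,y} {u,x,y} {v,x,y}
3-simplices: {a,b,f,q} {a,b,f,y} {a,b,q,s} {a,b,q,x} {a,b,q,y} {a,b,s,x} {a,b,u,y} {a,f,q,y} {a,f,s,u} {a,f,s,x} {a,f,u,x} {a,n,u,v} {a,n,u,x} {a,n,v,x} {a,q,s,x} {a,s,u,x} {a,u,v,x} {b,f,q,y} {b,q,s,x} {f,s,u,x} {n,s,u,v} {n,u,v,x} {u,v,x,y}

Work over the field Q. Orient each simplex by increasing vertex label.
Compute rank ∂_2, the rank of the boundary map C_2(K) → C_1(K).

rank∂_2=31

n_0=10 n_1=41 n_2=55 n_3=23  [Q]
∂1: piv[ab,af,an,aq,as,au,av,ax,ay] rk=9  ker:bf,bq,bs,bu,bv,bx,by,fn,fq,fs,fu,fv,fx,fy,ns,nu,nv,nx,qs,qu,qx,qy,su,sv,sx,sy,uv,ux,uy,vx,vy,xy
∂2: piv[abf,abq,abs,abu,abx,aby,afq,afs,afu,afx,afy,anu,anv,anx,aqs,aqx,aqy,asu,asx,auv,aux,auy,avx,bfv,bqu,buv,fnv,fsv,nsu,uvy,uxy] rk=31  ker:bfq,bfu,bfy,bqs,bqx,bqy,bsu,bsx,buy,fqy,fsu,fsx,fuv,fux,nsv,nuv,nux,nvx,qsu,qsx,suv,sux,uvx,vxy
∂3: piv[abfq,abfy,abqs,abqx,abqy,absx,abuy,afqy,afsu,afsx,afux,anuv,anux,anvx,aqsx,asux,auvx,nsuv,uvxy] rk=19  ker:bfqy,bqsx,fsux,nuvx
rk∂_2=31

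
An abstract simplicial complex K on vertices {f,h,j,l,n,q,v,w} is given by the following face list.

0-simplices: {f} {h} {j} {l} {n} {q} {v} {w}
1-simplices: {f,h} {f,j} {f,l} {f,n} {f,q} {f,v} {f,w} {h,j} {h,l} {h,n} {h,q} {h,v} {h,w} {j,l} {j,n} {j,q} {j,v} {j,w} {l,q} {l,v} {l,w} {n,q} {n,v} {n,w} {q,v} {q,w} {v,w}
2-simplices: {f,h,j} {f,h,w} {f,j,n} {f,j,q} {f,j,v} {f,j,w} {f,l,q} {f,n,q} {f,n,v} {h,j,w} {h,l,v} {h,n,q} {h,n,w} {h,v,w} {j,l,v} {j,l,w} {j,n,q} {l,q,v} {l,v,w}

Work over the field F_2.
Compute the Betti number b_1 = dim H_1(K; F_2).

b_1=3

n_0=8 n_1=27 n_2=19  [Z2]
∂1: piv[fh,fj,fl,fn,fq,fv,fw] rk=7  ker:hj,hl,hn,hq,hv,hw,jl,jn,jq,jv,jw,lq,lv,lw,nq,nv,nw,qv,qw,vw
∂2: piv[fhj,fhw,fjn,fjq,fjv,fjw,flq,fnq,fnv,hlv,hnq,hnw,hvw,jlv,jlw,lqv,lvw] rk=17  ker:hjw,jnq
b_1=(27−7)−17=3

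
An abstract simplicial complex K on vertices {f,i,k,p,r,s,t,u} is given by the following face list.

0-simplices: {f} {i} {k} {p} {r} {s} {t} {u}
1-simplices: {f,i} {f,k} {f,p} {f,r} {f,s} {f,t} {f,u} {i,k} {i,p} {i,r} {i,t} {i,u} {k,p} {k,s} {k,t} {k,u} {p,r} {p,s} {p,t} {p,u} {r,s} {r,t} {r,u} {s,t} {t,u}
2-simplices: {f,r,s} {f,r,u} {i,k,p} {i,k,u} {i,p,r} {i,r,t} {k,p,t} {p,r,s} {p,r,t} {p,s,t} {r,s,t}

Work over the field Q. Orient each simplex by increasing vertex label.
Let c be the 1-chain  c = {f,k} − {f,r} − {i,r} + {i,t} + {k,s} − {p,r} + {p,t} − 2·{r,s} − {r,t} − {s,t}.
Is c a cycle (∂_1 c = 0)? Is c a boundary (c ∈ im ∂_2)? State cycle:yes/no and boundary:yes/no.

n_0=8 n_1=25 n_2=11  [Q]
∂1: piv[fi,fk,fp,fr,fs,ft,fu] rk=7  ker:ik,ip,ir,it,iu,kp,ks,kt,ku,pr,ps,pt,pu,rs,rt,ru,st,tu
∂2: piv[frs,fru,ikp,iku,ipr,irt,kpt,prs,prt,pst] rk=10  ker:rst
∂1c = 0
c vs im∂2: residual ≠ 0 ⇒ not boundary

cycle:yes boundary:no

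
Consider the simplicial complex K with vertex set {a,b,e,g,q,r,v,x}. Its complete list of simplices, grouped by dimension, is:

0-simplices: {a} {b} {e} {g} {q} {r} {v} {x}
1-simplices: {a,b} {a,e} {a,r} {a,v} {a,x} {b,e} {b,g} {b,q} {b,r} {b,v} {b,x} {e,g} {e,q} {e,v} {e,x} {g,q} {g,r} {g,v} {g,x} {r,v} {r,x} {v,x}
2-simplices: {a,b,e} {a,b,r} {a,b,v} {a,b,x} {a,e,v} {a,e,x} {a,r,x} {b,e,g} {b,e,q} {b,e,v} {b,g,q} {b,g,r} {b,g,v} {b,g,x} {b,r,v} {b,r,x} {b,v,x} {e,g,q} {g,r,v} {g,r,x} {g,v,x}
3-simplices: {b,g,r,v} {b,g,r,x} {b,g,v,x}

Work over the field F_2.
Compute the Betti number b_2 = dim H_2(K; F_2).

b_2=3

n_0=8 n_1=22 n_2=21 n_3=3  [Z2]
∂1: piv[ab,ae,ar,av,ax,bg,bq] rk=7  ker:be,br,bv,bx,eg,eq,ev,ex,gq,gr,gv,gx,rv,rx,vx
∂2: piv[abe,abr,abv,abx,aev,aex,arx,beg,beq,bgq,bgr,bgv,bgx,brv,bvx] rk=15  ker:bev,brx,egq,grv,grx,gvx
∂3: piv[bgrv,bgrx,bgvx] rk=3
b_2=(21−15)−3=3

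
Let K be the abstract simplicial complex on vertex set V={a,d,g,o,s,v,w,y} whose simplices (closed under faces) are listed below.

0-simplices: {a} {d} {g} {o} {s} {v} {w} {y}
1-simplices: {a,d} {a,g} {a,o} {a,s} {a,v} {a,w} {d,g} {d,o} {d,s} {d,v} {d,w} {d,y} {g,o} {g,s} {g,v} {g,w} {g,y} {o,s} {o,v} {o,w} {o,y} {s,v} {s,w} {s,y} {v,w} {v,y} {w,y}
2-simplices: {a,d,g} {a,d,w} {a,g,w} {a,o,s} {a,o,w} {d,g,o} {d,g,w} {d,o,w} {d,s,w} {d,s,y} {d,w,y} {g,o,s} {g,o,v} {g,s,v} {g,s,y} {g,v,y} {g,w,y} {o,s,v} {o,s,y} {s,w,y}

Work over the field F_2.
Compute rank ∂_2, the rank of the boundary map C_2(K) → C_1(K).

rank∂_2=17

n_0=8 n_1=27 n_2=20  [Z2]
∂1: piv[ad,ag,ao,as,av,aw,dy] rk=7  ker:dg,do,ds,dv,dw,go,gs,gv,gw,gy,os,ov,ow,oy,sv,sw,sy,vw,vy,wy
∂2: piv[adg,adw,agw,aos,aow,dgo,dow,dsw,dsy,dwy,gos,gov,gsv,gsy,gvy,gwy,osy] rk=17  ker:dgw,osv,swy
rk∂_2=17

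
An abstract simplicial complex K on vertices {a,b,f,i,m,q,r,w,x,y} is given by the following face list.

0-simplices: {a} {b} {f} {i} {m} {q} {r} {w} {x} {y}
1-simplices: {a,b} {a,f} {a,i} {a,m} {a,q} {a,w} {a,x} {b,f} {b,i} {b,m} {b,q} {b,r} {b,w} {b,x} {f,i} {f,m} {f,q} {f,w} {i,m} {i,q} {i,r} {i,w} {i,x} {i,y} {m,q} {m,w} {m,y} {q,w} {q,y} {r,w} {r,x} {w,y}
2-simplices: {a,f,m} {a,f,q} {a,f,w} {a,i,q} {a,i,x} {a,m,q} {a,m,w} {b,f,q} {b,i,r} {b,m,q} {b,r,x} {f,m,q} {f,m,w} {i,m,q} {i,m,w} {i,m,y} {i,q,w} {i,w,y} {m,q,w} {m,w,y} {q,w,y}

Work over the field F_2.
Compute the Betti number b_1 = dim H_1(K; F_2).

b_1=6

n_0=10 n_1=32 n_2=21  [Z2]
∂1: piv[ab,af,ai,am,aq,aw,ax,br,iy] rk=9  ker:bf,bi,bm,bq,bw,bx,fi,fm,fq,fw,im,iq,ir,iw,ix,mq,mw,my,qw,qy,rw,rx,wy
∂2: piv[afm,afq,afw,aiq,aix,amq,amw,bfq,bir,bmq,brx,imq,imw,imy,iqw,iwy,qwy] rk=17  ker:fmq,fmw,mqw,mwy
b_1=(32−9)−17=6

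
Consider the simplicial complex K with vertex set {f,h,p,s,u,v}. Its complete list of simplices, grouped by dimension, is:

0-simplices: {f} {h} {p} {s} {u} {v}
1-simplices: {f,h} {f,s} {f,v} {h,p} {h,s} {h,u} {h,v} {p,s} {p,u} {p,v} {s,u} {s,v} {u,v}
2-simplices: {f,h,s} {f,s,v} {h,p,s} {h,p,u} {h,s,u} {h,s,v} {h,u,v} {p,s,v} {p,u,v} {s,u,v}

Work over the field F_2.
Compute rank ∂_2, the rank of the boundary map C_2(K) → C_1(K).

n_0=6 n_1=13 n_2=10  [Z2]
∂1: piv[fh,fs,fv,hp,hu] rk=5  ker:hs,hv,ps,pu,pv,su,sv,uv
∂2: piv[fhs,fsv,hps,hpu,hsu,hsv,huv,psv] rk=8  ker:puv,suv
rk∂_2=8

rank∂_2=8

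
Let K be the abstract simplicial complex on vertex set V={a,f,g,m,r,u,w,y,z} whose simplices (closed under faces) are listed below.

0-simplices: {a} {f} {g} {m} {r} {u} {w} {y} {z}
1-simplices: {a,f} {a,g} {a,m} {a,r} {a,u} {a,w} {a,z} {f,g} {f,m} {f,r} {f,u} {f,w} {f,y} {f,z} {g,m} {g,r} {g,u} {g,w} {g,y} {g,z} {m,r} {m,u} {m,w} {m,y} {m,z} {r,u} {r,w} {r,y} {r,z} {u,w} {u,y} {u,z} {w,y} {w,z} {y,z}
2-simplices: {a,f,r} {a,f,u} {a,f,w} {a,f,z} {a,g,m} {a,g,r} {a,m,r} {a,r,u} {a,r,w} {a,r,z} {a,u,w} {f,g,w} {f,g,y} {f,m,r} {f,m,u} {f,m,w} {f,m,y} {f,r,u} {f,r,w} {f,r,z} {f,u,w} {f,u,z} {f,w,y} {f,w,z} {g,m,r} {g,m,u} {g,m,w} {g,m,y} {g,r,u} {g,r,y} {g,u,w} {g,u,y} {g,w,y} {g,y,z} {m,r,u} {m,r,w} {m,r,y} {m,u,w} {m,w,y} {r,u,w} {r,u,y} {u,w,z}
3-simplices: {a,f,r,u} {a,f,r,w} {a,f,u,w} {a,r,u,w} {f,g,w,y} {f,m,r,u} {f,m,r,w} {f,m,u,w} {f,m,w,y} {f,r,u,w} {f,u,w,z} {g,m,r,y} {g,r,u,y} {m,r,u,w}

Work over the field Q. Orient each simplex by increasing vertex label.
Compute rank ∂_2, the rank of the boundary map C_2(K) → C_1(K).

n_0=9 n_1=35 n_2=42 n_3=14  [Q]
∂1: piv[af,ag,am,ar,au,aw,az,fy] rk=8  ker:fg,fm,fr,fu,fw,fz,gm,gr,gu,gw,gy,gz,mr,mu,mw,my,mz,ru,rw,ry,rz,uw,uy,uz,wy,wz,yz
∂2: piv[afr,afu,afw,afz,agm,agr,amr,aru,arw,arz,auw,fgw,fgy,fmr,fmu,fmw,fmy,fuz,fwy,fwz,gmu,gmw,gry,guy,gyz] rk=25  ker:fru,frw,frz,fuw,gmr,gmy,gru,guw,gwy,mru,mrw,mry,muw,mwy,ruw,ruy,uwz
∂3: piv[afru,afrw,afuw,aruw,fgwy,fmru,fmrw,fmuw,fmwy,fuwz,gmry,gruy] rk=12  ker:fruw,mruw
rk∂_2=25

rank∂_2=25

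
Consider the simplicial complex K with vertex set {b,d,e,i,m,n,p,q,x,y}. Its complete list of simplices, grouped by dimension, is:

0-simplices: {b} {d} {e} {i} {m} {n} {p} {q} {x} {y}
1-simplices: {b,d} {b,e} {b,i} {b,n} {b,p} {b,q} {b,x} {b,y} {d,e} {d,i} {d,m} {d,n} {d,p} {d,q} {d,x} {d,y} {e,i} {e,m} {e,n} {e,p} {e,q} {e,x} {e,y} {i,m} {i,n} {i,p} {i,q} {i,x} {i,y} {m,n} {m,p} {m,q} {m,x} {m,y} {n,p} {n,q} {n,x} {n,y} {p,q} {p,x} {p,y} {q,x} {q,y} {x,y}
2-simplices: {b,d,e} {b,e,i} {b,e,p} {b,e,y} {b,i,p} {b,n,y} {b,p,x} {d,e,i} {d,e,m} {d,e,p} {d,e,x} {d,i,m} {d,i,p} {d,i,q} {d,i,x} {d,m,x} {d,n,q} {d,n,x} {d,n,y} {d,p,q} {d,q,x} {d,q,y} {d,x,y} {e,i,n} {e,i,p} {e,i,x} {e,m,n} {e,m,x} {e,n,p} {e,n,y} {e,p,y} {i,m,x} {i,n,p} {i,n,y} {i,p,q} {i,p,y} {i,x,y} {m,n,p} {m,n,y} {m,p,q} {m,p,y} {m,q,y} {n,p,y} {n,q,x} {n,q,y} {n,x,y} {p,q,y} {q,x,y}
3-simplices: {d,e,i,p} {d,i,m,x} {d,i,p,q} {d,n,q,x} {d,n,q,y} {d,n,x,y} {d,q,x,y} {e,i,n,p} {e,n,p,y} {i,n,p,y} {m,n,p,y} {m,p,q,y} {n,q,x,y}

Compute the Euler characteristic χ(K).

n_0=10 n_1=44 n_2=48 n_3=13
χ=+10−44+48−13=1

χ(K)=1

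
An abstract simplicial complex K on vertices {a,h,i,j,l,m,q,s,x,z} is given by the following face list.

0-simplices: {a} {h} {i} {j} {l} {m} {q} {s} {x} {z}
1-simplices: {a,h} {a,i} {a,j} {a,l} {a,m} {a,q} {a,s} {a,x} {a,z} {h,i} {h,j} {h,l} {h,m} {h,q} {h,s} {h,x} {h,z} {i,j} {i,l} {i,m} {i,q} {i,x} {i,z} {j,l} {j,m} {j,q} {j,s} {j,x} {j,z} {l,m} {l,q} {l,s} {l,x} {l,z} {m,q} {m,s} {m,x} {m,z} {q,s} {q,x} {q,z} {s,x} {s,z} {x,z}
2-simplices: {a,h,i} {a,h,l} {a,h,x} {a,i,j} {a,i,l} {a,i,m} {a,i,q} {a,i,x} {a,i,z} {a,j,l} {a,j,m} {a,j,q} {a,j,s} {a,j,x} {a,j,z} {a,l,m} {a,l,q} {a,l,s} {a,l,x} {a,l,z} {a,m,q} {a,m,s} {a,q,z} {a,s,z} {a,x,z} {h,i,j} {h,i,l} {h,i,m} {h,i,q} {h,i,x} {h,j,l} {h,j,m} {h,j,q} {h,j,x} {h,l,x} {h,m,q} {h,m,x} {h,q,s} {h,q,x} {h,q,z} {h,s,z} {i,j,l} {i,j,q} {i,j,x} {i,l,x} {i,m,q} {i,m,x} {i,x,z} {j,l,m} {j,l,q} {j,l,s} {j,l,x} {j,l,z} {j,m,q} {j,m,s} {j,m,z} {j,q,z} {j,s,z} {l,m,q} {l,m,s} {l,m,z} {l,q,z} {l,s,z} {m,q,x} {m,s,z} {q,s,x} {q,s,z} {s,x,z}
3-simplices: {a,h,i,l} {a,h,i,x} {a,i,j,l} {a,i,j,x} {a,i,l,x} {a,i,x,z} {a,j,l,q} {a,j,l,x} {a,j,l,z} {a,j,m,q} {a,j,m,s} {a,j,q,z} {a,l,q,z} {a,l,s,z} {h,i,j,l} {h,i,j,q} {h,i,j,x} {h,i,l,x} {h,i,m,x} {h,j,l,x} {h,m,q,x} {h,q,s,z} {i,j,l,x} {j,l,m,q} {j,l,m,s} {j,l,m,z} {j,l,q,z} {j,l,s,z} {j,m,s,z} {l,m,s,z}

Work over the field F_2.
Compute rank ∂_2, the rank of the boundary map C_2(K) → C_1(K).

n_0=10 n_1=44 n_2=68 n_3=30  [Z2]
∂1: piv[ah,ai,aj,al,am,aq,as,ax,az] rk=9  ker:hi,hj,hl,hm,hq,hs,hx,hz,ij,il,im,iq,ix,iz,jl,jm,jq,js,jx,jz,lm,lq,ls,lx,lz,mq,ms,mx,mz,qs,qx,qz,sx,sz,xz
∂2: piv[ahi,ahl,ahx,aij,ail,aim,aiq,aix,aiz,ajl,ajm,ajq,ajs,ajx,ajz,alm,alq,als,alx,alz,amq,ams,aqz,asz,axz,hij,him,hiq,hmx,hqs,hqx,hqz,hsz,jmz,qsx] rk=35  ker:hil,hix,hjl,hjm,hjq,hjx,hlx,hmq,ijl,ijq,ijx,ilx,imq,imx,ixz,jlm,jlq,jls,jlx,jlz,jmq,jms,jqz,jsz,lmq,lms,lmz,lqz,lsz,mqx,msz,qsz,sxz
∂3: piv[ahil,ahix,aijl,aijx,ailx,aixz,ajlq,ajlx,ajlz,ajmq,ajms,ajqz,alqz,alsz,hijl,hijq,hijx,hilx,himx,hmqx,hqsz,jlmq,jlms,jlmz,jlsz,jmsz] rk=26  ker:hjlx,ijlx,jlqz,lmsz
rk∂_2=35

rank∂_2=35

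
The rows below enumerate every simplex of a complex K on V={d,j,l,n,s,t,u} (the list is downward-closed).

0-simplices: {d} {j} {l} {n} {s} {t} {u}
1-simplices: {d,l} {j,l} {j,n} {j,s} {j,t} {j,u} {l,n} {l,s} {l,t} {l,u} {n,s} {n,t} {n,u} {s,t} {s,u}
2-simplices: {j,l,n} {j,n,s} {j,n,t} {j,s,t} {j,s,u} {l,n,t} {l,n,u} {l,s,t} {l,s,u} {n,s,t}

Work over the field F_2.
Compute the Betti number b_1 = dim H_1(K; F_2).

n_0=7 n_1=15 n_2=10  [Z2]
∂1: piv[dl,jl,jn,js,jt,ju] rk=6  ker:ln,ls,lt,lu,ns,nt,nu,st,su
∂2: piv[jln,jns,jnt,jst,jsu,lnt,lnu,lst,lsu] rk=9  ker:nst
b_1=(15−6)−9=0

b_1=0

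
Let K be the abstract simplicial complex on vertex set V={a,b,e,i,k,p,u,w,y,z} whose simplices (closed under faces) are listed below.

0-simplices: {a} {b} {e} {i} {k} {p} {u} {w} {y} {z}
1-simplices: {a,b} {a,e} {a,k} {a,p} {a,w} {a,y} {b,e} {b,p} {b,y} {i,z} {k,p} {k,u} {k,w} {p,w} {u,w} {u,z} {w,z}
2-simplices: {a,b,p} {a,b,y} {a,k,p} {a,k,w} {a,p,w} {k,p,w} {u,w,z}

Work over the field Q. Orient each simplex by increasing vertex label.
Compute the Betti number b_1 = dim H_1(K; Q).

n_0=10 n_1=17 n_2=7  [Q]
∂1: piv[ab,ae,ak,ap,aw,ay,iz,ku,uz] rk=9  ker:be,bp,by,kp,kw,pw,uw,wz
∂2: piv[abp,aby,akp,akw,apw,uwz] rk=6  ker:kpw
b_1=(17−9)−6=2

b_1=2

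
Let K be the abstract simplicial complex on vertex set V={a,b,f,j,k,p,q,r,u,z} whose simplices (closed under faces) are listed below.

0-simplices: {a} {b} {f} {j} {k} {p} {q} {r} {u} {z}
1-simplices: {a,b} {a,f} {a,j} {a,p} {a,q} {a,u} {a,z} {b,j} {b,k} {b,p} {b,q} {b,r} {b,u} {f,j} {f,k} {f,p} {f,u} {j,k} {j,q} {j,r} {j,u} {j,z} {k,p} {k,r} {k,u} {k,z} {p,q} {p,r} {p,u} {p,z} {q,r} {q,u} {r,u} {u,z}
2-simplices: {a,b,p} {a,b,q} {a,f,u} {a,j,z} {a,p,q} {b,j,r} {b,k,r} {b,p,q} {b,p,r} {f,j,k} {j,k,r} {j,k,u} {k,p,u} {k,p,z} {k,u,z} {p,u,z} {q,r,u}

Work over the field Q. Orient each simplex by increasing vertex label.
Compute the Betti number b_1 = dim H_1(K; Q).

n_0=10 n_1=34 n_2=17  [Q]
∂1: piv[ab,af,aj,ap,aq,au,az,bk,br] rk=9  ker:bj,bp,bq,bu,fj,fk,fp,fu,jk,jq,jr,ju,jz,kp,kr,ku,kz,pq,pr,pu,pz,qr,qu,ru,uz
∂2: piv[abp,abq,afu,ajz,apq,bjr,bkr,bpr,fjk,jkr,jku,kpu,kpz,kuz,qru] rk=15  ker:bpq,puz
b_1=(34−9)−15=10

b_1=10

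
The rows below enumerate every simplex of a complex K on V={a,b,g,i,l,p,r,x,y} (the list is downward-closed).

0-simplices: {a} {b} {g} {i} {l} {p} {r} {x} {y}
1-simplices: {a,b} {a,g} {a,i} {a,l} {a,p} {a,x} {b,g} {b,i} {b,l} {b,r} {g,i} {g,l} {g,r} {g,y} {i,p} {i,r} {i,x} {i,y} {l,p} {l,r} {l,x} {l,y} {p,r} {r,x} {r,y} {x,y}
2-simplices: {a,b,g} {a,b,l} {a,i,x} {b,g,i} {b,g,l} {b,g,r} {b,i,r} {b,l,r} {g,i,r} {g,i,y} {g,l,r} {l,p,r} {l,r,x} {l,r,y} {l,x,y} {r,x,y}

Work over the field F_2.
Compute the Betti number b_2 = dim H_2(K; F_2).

n_0=9 n_1=26 n_2=16  [Z2]
∂1: piv[ab,ag,ai,al,ap,ax,br,gy] rk=8  ker:bg,bi,bl,gi,gl,gr,ip,ir,ix,iy,lp,lr,lx,ly,pr,rx,ry,xy
∂2: piv[abg,abl,aix,bgi,bgl,bgr,bir,blr,giy,lpr,lrx,lry,lxy] rk=13  ker:gir,glr,rxy
b_2=(16−13)−0=3

b_2=3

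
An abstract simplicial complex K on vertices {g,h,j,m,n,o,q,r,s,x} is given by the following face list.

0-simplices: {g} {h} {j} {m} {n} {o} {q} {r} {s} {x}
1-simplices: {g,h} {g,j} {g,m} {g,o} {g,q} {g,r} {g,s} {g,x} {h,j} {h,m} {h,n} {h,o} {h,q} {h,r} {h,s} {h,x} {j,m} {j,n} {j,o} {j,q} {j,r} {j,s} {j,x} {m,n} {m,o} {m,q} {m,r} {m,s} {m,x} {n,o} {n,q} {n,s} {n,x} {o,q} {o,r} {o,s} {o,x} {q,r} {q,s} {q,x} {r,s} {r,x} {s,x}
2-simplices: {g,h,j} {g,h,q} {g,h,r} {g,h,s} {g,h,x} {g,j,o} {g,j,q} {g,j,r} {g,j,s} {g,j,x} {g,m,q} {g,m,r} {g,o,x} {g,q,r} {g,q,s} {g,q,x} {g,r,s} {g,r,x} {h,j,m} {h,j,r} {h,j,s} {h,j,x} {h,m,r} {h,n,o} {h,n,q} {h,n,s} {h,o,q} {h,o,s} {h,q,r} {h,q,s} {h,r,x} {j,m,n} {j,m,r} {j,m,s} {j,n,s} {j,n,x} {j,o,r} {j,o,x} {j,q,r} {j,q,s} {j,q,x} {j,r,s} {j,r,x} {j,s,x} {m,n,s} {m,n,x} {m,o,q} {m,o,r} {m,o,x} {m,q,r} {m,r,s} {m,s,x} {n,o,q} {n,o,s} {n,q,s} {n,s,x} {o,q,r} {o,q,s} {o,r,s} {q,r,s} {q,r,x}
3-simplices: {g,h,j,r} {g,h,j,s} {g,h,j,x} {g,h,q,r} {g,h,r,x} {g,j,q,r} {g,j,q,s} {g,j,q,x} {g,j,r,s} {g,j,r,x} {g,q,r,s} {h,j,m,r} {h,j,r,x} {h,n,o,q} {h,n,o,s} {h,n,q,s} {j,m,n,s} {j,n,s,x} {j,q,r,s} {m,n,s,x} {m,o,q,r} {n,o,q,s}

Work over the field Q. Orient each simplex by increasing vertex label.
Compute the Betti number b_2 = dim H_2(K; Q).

b_2=7

n_0=10 n_1=43 n_2=61 n_3=22  [Q]
∂1: piv[gh,gj,gm,go,gq,gr,gs,gx,hn] rk=9  ker:hj,hm,ho,hq,hr,hs,hx,jm,jn,jo,jq,jr,js,jx,mn,mo,mq,mr,ms,mx,no,nq,ns,nx,oq,or,os,ox,qr,qs,qx,rs,rx,sx
∂2: piv[ghj,ghq,ghr,ghs,ghx,gjo,gjq,gjr,gjs,gjx,gmq,gmr,gox,gqr,gqs,gqx,grs,grx,hjm,hmr,hno,hnq,hns,hoq,hos,jmn,jms,jns,jnx,jor,jsx,mnx,moq,mor] rk=34  ker:hjr,hjs,hjx,hqr,hqs,hrx,jmr,jox,jqr,jqs,jqx,jrs,jrx,mns,mox,mqr,mrs,msx,noq,nos,nqs,nsx,oqr,oqs,ors,qrs,qrx
∂3: piv[ghjr,ghjs,ghjx,ghqr,ghrx,gjqr,gjqs,gjqx,gjrs,gjrx,gqrs,hjmr,hnoq,hnos,hnqs,jmns,jnsx,mnsx,moqr,noqs] rk=20  ker:hjrx,jqrs
b_2=(61−34)−20=7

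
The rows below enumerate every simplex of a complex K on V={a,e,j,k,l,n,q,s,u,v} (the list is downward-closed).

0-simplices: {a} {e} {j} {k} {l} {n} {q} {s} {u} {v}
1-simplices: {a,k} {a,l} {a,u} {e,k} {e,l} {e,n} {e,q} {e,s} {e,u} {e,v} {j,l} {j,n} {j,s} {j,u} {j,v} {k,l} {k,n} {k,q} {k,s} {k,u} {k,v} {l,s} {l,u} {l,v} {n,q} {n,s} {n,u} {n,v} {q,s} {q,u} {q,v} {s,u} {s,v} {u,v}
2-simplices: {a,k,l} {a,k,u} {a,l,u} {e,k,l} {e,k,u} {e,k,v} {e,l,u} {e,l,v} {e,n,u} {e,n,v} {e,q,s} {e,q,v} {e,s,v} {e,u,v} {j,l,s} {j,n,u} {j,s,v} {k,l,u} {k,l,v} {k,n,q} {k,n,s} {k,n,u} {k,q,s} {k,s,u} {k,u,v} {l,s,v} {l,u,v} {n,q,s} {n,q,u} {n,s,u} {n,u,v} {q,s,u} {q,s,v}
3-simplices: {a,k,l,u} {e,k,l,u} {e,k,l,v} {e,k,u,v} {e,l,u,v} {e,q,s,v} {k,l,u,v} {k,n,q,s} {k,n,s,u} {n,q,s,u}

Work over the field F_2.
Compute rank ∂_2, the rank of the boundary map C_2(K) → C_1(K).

n_0=10 n_1=34 n_2=33 n_3=10  [Z2]
∂1: piv[ak,al,au,ek,en,eq,es,ev,jl] rk=9  ker:el,eu,jn,js,ju,jv,kl,kn,kq,ks,ku,kv,ls,lu,lv,nq,ns,nu,nv,qs,qu,qv,su,sv,uv
∂2: piv[akl,aku,alu,ekl,eku,ekv,elv,enu,env,eqs,eqv,esv,euv,jls,jnu,jsv,knq,kns,knu,kqs,ksu,lsv,nqu] rk=23  ker:elu,klu,klv,kuv,luv,nqs,nsu,nuv,qsu,qsv
∂3: piv[aklu,eklu,eklv,ekuv,eluv,eqsv,knqs,knsu,nqsu] rk=9  ker:kluv
rk∂_2=23

rank∂_2=23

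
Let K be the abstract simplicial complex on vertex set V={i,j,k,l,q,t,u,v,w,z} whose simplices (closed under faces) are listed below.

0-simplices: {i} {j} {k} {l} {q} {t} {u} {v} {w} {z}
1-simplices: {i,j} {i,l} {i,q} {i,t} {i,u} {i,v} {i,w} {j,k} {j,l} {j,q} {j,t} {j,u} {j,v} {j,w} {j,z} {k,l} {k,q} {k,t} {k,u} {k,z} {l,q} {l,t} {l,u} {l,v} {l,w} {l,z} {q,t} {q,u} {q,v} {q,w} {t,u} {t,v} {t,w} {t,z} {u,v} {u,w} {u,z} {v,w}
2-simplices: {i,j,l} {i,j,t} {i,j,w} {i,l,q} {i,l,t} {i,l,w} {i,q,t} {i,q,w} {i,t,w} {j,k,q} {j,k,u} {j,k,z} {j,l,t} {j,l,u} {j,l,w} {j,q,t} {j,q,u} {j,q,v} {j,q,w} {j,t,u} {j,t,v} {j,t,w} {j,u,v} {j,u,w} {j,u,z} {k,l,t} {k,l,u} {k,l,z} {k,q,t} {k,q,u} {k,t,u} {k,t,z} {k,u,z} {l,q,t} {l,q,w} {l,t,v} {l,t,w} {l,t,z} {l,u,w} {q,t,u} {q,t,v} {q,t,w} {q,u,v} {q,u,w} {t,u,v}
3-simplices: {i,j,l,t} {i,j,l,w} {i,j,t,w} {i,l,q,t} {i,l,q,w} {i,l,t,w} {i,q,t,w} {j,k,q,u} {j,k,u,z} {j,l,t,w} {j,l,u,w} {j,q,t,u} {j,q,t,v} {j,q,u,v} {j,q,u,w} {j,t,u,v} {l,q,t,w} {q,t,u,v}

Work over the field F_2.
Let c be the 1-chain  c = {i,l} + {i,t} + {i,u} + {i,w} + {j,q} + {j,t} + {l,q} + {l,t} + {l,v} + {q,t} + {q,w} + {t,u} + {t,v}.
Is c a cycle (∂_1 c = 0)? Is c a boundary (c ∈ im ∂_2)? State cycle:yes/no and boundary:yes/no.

n_0=10 n_1=38 n_2=45 n_3=18  [Z2]
∂1: piv[ij,il,iq,it,iu,iv,iw,jk,jz] rk=9  ker:jl,jq,jt,ju,jv,jw,kl,kq,kt,ku,kz,lq,lt,lu,lv,lw,lz,qt,qu,qv,qw,tu,tv,tw,tz,uv,uw,uz,vw
∂2: piv[ijl,ijt,ijw,ilq,ilt,ilw,iqt,iqw,itw,jkq,jku,jkz,jlu,jqt,jqu,jqv,jtu,jtv,juv,juw,juz,klt,klu,klz,ktz,ltv] rk=26  ker:jlt,jlw,jqw,jtw,kqt,kqu,ktu,kuz,lqt,lqw,ltw,ltz,luw,qtu,qtv,qtw,quv,quw,tuv
∂3: piv[ijlt,ijlw,ijtw,ilqt,ilqw,iltw,iqtw,jkqu,jkuz,jluw,jqtu,jqtv,jquv,jquw,jtuv] rk=15  ker:jltw,lqtw,qtuv
∂1c = 0
c vs im∂2: residual ≠ 0 ⇒ not boundary

cycle:yes boundary:no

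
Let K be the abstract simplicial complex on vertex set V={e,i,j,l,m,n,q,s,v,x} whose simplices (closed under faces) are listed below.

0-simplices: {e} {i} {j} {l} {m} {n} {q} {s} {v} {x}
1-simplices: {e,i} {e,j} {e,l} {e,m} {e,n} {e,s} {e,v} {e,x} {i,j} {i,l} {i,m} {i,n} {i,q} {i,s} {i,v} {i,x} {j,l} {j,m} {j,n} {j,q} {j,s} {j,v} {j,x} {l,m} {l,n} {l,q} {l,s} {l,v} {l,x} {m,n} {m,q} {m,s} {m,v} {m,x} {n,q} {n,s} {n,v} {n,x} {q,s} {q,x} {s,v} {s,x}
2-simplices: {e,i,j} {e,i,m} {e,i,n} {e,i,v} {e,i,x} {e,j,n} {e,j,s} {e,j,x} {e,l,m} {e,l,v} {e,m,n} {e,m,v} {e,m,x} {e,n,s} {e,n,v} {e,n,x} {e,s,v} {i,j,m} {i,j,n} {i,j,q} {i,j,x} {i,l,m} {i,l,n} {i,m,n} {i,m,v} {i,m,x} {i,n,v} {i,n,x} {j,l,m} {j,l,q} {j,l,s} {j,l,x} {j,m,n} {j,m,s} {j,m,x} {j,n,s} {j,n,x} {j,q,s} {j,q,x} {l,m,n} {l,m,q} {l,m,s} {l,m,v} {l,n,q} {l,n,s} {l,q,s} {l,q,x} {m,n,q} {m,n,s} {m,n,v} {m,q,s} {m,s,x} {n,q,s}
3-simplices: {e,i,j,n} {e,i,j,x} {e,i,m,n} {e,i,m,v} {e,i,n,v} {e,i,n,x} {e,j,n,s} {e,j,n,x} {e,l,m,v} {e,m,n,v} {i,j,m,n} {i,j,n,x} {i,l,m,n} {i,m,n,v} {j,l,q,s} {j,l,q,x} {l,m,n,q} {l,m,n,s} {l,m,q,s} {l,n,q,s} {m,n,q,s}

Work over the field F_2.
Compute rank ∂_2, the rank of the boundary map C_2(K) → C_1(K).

n_0=10 n_1=42 n_2=53 n_3=21  [Z2]
∂1: piv[ei,ej,el,em,en,es,ev,ex,iq] rk=9  ker:ij,il,im,in,is,iv,ix,jl,jm,jn,jq,js,jv,jx,lm,ln,lq,ls,lv,lx,mn,mq,ms,mv,mx,nq,ns,nv,nx,qs,qx,sv,sx
∂2: piv[eij,eim,ein,eiv,eix,ejn,ejs,ejx,elm,elv,emn,emv,emx,ens,env,enx,esv,ijm,ijq,ilm,iln,jlm,jlq,jls,jlx,jms,jqs,jqx,lmq,lnq,msx] rk=31  ker:ijn,ijx,imn,imv,imx,inv,inx,jmn,jmx,jns,jnx,lmn,lms,lmv,lns,lqs,lqx,mnq,mns,mnv,mqs,nqs
∂3: piv[eijn,eijx,eimn,eimv,einv,einx,ejns,ejnx,elmv,emnv,ijmn,ilmn,jlqs,jlqx,lmnq,lmns,lmqs,lnqs] rk=18  ker:ijnx,imnv,mnqs
rk∂_2=31

rank∂_2=31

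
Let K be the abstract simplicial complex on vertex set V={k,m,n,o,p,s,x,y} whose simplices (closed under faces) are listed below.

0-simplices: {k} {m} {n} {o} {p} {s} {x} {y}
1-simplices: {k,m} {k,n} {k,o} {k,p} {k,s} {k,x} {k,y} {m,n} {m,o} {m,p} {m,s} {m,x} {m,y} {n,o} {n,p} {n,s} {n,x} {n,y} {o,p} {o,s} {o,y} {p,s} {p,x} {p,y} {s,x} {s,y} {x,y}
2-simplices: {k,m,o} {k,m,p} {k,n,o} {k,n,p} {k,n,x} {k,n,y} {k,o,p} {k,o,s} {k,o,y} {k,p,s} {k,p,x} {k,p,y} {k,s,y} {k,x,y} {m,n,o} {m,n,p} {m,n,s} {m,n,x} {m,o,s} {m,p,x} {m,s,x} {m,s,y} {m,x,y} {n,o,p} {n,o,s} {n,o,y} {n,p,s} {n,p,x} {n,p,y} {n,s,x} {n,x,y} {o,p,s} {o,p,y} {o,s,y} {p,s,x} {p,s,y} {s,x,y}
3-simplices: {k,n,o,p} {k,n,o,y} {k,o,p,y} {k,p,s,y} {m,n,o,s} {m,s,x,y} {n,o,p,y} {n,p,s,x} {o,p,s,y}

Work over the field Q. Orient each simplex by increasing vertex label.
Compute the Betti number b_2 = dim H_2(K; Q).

b_2=8

n_0=8 n_1=27 n_2=37 n_3=9  [Q]
∂1: piv[km,kn,ko,kp,ks,kx,ky] rk=7  ker:mn,mo,mp,ms,mx,my,no,np,ns,nx,ny,op,os,oy,ps,px,py,sx,sy,xy
∂2: piv[kmo,kmp,kno,knp,knx,kny,kop,kos,koy,kps,kpx,kpy,ksy,kxy,mno,mns,mnx,mos,msx,msy] rk=20  ker:mnp,mpx,mxy,nop,nos,noy,nps,npx,npy,nsx,nxy,ops,opy,osy,psx,psy,sxy
∂3: piv[knop,knoy,kopy,kpsy,mnos,msxy,nopy,npsx,opsy] rk=9
b_2=(37−20)−9=8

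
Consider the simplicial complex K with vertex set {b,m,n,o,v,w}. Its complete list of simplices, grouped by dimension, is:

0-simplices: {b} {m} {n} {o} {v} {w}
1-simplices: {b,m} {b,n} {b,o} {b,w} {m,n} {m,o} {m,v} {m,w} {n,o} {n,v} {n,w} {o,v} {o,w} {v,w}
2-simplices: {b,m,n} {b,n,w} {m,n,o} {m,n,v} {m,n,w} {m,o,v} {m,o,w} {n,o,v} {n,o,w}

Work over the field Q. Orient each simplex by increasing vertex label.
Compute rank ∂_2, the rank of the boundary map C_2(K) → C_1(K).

rank∂_2=7

n_0=6 n_1=14 n_2=9  [Q]
∂1: piv[bm,bn,bo,bw,mv] rk=5  ker:mn,mo,mw,no,nv,nw,ov,ow,vw
∂2: piv[bmn,bnw,mno,mnv,mnw,mov,mow] rk=7  ker:nov,now
rk∂_2=7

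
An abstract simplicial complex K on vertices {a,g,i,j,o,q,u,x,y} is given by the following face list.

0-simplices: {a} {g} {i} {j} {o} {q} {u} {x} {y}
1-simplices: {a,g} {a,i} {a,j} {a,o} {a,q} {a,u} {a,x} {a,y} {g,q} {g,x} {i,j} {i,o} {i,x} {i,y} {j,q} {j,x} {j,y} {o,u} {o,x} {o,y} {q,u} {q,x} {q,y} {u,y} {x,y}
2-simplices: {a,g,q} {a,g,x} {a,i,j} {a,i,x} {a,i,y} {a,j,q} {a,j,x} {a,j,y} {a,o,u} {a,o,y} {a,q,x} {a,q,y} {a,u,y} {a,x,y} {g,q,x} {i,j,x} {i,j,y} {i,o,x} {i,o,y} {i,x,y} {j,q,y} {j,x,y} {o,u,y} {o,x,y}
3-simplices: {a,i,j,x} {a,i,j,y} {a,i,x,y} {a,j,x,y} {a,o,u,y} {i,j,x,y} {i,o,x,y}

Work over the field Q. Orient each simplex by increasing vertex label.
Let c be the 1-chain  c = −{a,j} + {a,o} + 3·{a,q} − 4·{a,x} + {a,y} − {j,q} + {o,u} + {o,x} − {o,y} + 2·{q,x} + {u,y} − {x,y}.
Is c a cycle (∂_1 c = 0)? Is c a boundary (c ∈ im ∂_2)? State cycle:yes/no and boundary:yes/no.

cycle:yes boundary:yes

n_0=9 n_1=25 n_2=24 n_3=7  [Q]
∂1: piv[ag,ai,aj,ao,aq,au,ax,ay] rk=8  ker:gq,gx,ij,io,ix,iy,jq,jx,jy,ou,ox,oy,qu,qx,qy,uy,xy
∂2: piv[agq,agx,aij,aix,aiy,ajq,ajx,ajy,aou,aoy,aqx,aqy,auy,axy,iox,ioy] rk=16  ker:gqx,ijx,ijy,ixy,jqy,jxy,ouy,oxy
∂3: piv[aijx,aijy,aixy,ajxy,aouy,ioxy] rk=6  ker:ijxy
∂1c = 0
c vs im∂2: reduces to 0 ⇒ boundary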